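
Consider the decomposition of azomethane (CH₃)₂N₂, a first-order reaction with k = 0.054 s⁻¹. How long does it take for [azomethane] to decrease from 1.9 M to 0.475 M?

25.67 s

Step 1: For first-order: t = ln([azomethane]₀/[azomethane])/k
Step 2: t = ln(1.9/0.475)/0.054
Step 3: t = ln(4)/0.054
Step 4: t = 1.386/0.054 = 25.67 s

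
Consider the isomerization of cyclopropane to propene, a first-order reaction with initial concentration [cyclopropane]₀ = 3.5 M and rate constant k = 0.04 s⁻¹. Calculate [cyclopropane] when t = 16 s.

1.846 M

Step 1: For a first-order reaction: [cyclopropane] = [cyclopropane]₀ × e^(-kt)
Step 2: [cyclopropane] = 3.5 × e^(-0.04 × 16)
Step 3: [cyclopropane] = 3.5 × e^(-0.64)
Step 4: [cyclopropane] = 3.5 × 0.527292 = 1.846 M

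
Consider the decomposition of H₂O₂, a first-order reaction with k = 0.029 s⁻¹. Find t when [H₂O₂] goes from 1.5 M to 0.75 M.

23.9 s

Step 1: For first-order: t = ln([H₂O₂]₀/[H₂O₂])/k
Step 2: t = ln(1.5/0.75)/0.029
Step 3: t = ln(2)/0.029
Step 4: t = 0.6931/0.029 = 23.9 s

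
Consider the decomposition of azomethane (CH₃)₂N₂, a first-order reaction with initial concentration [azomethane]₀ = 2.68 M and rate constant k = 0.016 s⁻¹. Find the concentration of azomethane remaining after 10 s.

2.284 M

Step 1: For a first-order reaction: [azomethane] = [azomethane]₀ × e^(-kt)
Step 2: [azomethane] = 2.68 × e^(-0.016 × 10)
Step 3: [azomethane] = 2.68 × e^(-0.16)
Step 4: [azomethane] = 2.68 × 0.852144 = 2.284 M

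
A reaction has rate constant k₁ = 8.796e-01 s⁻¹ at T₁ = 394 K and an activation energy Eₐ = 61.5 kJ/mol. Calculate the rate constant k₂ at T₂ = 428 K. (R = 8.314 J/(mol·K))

3.908e+00 s⁻¹

Step 1: Use the two-temperature Arrhenius form: ln(k₂/k₁) = -Eₐ/R × (1/T₂ - 1/T₁)
Step 2: Convert Eₐ to J/mol: 61.5 kJ/mol = 61500 J/mol
Step 3: 1/T₂ - 1/T₁ = 1/428 - 1/394 = -2.016225e-04 K⁻¹
Step 4: ln(k₂/k₁) = -61500/8.314 × -2.016225e-04 = 1.49143
Step 5: k₂ = k₁ × exp(1.49143) = 8.796e-01 × 4.44345e+00 = 3.908e+00 s⁻¹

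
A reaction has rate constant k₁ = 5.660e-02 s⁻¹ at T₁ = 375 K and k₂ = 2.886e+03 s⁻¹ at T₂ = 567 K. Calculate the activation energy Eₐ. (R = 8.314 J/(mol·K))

99.8 kJ/mol

Step 1: Use the two-temperature Arrhenius form: ln(k₂/k₁) = -Eₐ/R × (1/T₂ - 1/T₁)
Step 2: ln(k₂/k₁) = ln(2.886e+03/5.660e-02) = ln(50989.4) = 10.8394
Step 3: 1/T₂ - 1/T₁ = 1/567 - 1/375 = -9.029982e-04 K⁻¹
Step 4: Eₐ = -R × ln(k₂/k₁) / (1/T₂ - 1/T₁) = -8.314 × 10.8394 / -9.029982e-04
Step 5: Eₐ = 9.9799e+04 J/mol = 99.8 kJ/mol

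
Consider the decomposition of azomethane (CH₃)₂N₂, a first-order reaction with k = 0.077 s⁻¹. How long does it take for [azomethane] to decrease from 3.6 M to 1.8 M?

9.002 s

Step 1: For first-order: t = ln([azomethane]₀/[azomethane])/k
Step 2: t = ln(3.6/1.8)/0.077
Step 3: t = ln(2)/0.077
Step 4: t = 0.6931/0.077 = 9.002 s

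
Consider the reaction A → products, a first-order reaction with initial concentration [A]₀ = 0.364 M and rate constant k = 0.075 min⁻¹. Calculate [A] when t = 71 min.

0.001772 M

Step 1: For a first-order reaction: [A] = [A]₀ × e^(-kt)
Step 2: [A] = 0.364 × e^(-0.075 × 71)
Step 3: [A] = 0.364 × e^(-5.325)
Step 4: [A] = 0.364 × 0.00486835 = 0.001772 M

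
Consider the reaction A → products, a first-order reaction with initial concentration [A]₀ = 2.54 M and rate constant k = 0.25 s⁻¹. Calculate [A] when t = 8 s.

0.3438 M

Step 1: For a first-order reaction: [A] = [A]₀ × e^(-kt)
Step 2: [A] = 2.54 × e^(-0.25 × 8)
Step 3: [A] = 2.54 × e^(-2)
Step 4: [A] = 2.54 × 0.135335 = 0.3438 M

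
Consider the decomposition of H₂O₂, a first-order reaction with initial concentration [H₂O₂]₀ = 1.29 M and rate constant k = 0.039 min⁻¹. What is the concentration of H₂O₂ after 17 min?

0.6647 M

Step 1: For a first-order reaction: [H₂O₂] = [H₂O₂]₀ × e^(-kt)
Step 2: [H₂O₂] = 1.29 × e^(-0.039 × 17)
Step 3: [H₂O₂] = 1.29 × e^(-0.663)
Step 4: [H₂O₂] = 1.29 × 0.515303 = 0.6647 M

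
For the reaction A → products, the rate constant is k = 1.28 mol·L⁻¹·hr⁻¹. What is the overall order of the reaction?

zeroth order (0)

Step 1: The units of k for an nth-order reaction are (concentration)^(1-n)·(time)⁻¹.
Step 2: Here k has units mol·L⁻¹·hr⁻¹, so the concentration exponent is 1.
Step 3: 1 - n = 1 ⇒ n = 0. The reaction is zeroth order.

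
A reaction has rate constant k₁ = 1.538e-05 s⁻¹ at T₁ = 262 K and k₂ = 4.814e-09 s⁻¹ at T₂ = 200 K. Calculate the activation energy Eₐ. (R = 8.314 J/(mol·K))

56.7 kJ/mol

Step 1: Use the two-temperature Arrhenius form: ln(k₂/k₁) = -Eₐ/R × (1/T₂ - 1/T₁)
Step 2: ln(k₂/k₁) = ln(4.814e-09/1.538e-05) = ln(0.000313004) = -8.06929
Step 3: 1/T₂ - 1/T₁ = 1/200 - 1/262 = 1.183206e-03 K⁻¹
Step 4: Eₐ = -R × ln(k₂/k₁) / (1/T₂ - 1/T₁) = -8.314 × -8.06929 / 1.183206e-03
Step 5: Eₐ = 5.6700e+04 J/mol = 56.7 kJ/mol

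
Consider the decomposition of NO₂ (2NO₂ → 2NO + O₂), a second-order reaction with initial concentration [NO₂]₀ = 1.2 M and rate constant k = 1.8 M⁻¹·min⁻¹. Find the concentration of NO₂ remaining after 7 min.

0.07444 M

Step 1: For a second-order reaction: 1/[NO₂] = 1/[NO₂]₀ + kt
Step 2: 1/[NO₂] = 1/1.2 + 1.8 × 7
Step 3: 1/[NO₂] = 0.8333 + 12.6 = 13.43
Step 4: [NO₂] = 1/13.43 = 0.07444 M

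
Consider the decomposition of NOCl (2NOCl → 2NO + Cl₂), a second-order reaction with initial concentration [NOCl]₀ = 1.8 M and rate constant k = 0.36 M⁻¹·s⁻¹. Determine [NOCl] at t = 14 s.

0.1787 M

Step 1: For a second-order reaction: 1/[NOCl] = 1/[NOCl]₀ + kt
Step 2: 1/[NOCl] = 1/1.8 + 0.36 × 14
Step 3: 1/[NOCl] = 0.5556 + 5.04 = 5.596
Step 4: [NOCl] = 1/5.596 = 0.1787 M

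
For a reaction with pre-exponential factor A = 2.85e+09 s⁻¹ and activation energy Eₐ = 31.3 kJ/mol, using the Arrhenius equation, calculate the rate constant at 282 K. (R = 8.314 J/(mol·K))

4.54e+03 s⁻¹

Step 1: Use the Arrhenius equation: k = A × exp(-Eₐ/RT)
Step 2: Convert Eₐ to J/mol: 31.3 kJ/mol = 31300 J/mol
Step 3: Calculate the exponent: -Eₐ/(RT) = -31300/(8.314 × 282) = -13.35012
Step 4: k = 2.85e+09 × exp(-13.35012)
Step 5: k = 2.85e+09 × 1.59264e-06 = 4.5390e+03 s⁻¹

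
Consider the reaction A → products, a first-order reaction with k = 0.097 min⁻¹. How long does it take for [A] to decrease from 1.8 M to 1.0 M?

6.06 min

Step 1: For first-order: t = ln([A]₀/[A])/k
Step 2: t = ln(1.8/1.0)/0.097
Step 3: t = ln(1.8)/0.097
Step 4: t = 0.5878/0.097 = 6.06 min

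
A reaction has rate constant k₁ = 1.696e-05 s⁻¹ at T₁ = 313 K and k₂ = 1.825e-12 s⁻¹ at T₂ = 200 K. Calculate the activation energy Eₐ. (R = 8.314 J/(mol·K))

73.9 kJ/mol

Step 1: Use the two-temperature Arrhenius form: ln(k₂/k₁) = -Eₐ/R × (1/T₂ - 1/T₁)
Step 2: ln(k₂/k₁) = ln(1.825e-12/1.696e-05) = ln(1.07606e-07) = -16.0448
Step 3: 1/T₂ - 1/T₁ = 1/200 - 1/313 = 1.805112e-03 K⁻¹
Step 4: Eₐ = -R × ln(k₂/k₁) / (1/T₂ - 1/T₁) = -8.314 × -16.0448 / 1.805112e-03
Step 5: Eₐ = 7.3899e+04 J/mol = 73.9 kJ/mol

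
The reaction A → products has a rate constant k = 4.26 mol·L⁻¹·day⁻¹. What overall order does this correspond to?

zeroth order (0)

Step 1: The units of k for an nth-order reaction are (concentration)^(1-n)·(time)⁻¹.
Step 2: Here k has units mol·L⁻¹·day⁻¹, so the concentration exponent is 1.
Step 3: 1 - n = 1 ⇒ n = 0. The reaction is zeroth order.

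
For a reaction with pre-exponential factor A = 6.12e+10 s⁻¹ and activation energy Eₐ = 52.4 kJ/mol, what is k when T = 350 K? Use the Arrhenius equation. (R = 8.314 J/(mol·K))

9.25e+02 s⁻¹

Step 1: Use the Arrhenius equation: k = A × exp(-Eₐ/RT)
Step 2: Convert Eₐ to J/mol: 52.4 kJ/mol = 52400 J/mol
Step 3: Calculate the exponent: -Eₐ/(RT) = -52400/(8.314 × 350) = -18.00749
Step 4: k = 6.12e+10 × exp(-18.00749)
Step 5: k = 6.12e+10 × 1.51163e-08 = 9.2512e+02 s⁻¹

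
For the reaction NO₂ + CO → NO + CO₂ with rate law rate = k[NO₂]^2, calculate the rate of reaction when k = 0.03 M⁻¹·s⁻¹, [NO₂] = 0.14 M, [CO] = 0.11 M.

0.000588 M/s

Step 1: The rate law is rate = k[NO₂]^2
Step 2: Note that the rate does not depend on [CO] (zero order in CO).
Step 3: rate = 0.03 × (0.14)^2 = 0.000588 M/s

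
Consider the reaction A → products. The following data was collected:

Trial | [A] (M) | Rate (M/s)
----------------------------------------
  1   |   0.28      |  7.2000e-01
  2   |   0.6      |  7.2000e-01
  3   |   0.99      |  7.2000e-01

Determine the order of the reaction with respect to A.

zeroth order (0)

Step 1: Compare trials - when concentration changes, rate stays constant.
Step 2: rate₂/rate₁ = 7.2000e-01/7.2000e-01 = 1
Step 3: [A]₂/[A]₁ = 0.6/0.28 = 2.143
Step 4: Since rate ratio ≈ (conc ratio)^0, the reaction is zeroth order.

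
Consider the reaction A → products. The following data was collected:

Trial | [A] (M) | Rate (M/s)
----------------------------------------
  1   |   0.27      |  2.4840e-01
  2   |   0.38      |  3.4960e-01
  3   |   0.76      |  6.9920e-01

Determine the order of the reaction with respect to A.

first order (1)

Step 1: Compare trials to find order n where rate₂/rate₁ = ([A]₂/[A]₁)^n
Step 2: rate₂/rate₁ = 3.4960e-01/2.4840e-01 = 1.407
Step 3: [A]₂/[A]₁ = 0.38/0.27 = 1.407
Step 4: n = ln(1.407)/ln(1.407) = 1.00 ≈ 1
Step 5: The reaction is first order in A.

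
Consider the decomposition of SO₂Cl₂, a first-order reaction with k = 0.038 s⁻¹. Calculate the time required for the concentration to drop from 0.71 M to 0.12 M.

46.78 s

Step 1: For first-order: t = ln([SO₂Cl₂]₀/[SO₂Cl₂])/k
Step 2: t = ln(0.71/0.12)/0.038
Step 3: t = ln(5.917)/0.038
Step 4: t = 1.778/0.038 = 46.78 s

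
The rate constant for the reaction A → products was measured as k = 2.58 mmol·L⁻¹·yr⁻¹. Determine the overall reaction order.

zeroth order (0)

Step 1: The units of k for an nth-order reaction are (concentration)^(1-n)·(time)⁻¹.
Step 2: Here k has units mmol·L⁻¹·yr⁻¹, so the concentration exponent is 1.
Step 3: 1 - n = 1 ⇒ n = 0. The reaction is zeroth order.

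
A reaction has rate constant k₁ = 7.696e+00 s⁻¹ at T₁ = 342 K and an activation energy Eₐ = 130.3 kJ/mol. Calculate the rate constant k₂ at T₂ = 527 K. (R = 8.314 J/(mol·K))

7.459e+07 s⁻¹

Step 1: Use the two-temperature Arrhenius form: ln(k₂/k₁) = -Eₐ/R × (1/T₂ - 1/T₁)
Step 2: Convert Eₐ to J/mol: 130.3 kJ/mol = 130300 J/mol
Step 3: 1/T₂ - 1/T₁ = 1/527 - 1/342 = -1.026443e-03 K⁻¹
Step 4: ln(k₂/k₁) = -130300/8.314 × -1.026443e-03 = 16.08678
Step 5: k₂ = k₁ × exp(16.08678) = 7.696e+00 × 9.69170e+06 = 7.459e+07 s⁻¹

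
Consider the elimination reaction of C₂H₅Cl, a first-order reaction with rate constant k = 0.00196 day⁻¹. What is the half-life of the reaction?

353.6 day

Step 1: For a first-order reaction, t₁/₂ = ln(2)/k
Step 2: t₁/₂ = ln(2)/0.00196
Step 3: t₁/₂ = 0.6931/0.00196 = 353.6 day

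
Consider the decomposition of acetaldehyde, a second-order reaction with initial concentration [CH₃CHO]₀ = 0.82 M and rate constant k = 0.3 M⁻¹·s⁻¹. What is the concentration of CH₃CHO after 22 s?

0.1279 M

Step 1: For a second-order reaction: 1/[CH₃CHO] = 1/[CH₃CHO]₀ + kt
Step 2: 1/[CH₃CHO] = 1/0.82 + 0.3 × 22
Step 3: 1/[CH₃CHO] = 1.22 + 6.6 = 7.82
Step 4: [CH₃CHO] = 1/7.82 = 0.1279 M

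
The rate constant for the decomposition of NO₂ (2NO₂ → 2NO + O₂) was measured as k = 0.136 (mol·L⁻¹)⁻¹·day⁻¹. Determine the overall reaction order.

second order (2)

Step 1: The units of k for an nth-order reaction are (concentration)^(1-n)·(time)⁻¹.
Step 2: Here k has units (mol·L⁻¹)⁻¹·day⁻¹, so the concentration exponent is -1.
Step 3: 1 - n = -1 ⇒ n = 2. The reaction is second order.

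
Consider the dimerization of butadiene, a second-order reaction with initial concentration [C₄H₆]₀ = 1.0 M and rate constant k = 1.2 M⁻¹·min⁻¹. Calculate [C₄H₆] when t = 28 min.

0.0289 M

Step 1: For a second-order reaction: 1/[C₄H₆] = 1/[C₄H₆]₀ + kt
Step 2: 1/[C₄H₆] = 1/1.0 + 1.2 × 28
Step 3: 1/[C₄H₆] = 1 + 33.6 = 34.6
Step 4: [C₄H₆] = 1/34.6 = 0.0289 M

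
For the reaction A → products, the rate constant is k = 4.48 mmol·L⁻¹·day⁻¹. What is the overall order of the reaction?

zeroth order (0)

Step 1: The units of k for an nth-order reaction are (concentration)^(1-n)·(time)⁻¹.
Step 2: Here k has units mmol·L⁻¹·day⁻¹, so the concentration exponent is 1.
Step 3: 1 - n = 1 ⇒ n = 0. The reaction is zeroth order.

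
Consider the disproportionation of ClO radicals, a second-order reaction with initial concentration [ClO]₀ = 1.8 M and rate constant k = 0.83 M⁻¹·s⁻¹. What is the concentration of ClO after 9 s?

0.1246 M

Step 1: For a second-order reaction: 1/[ClO] = 1/[ClO]₀ + kt
Step 2: 1/[ClO] = 1/1.8 + 0.83 × 9
Step 3: 1/[ClO] = 0.5556 + 7.47 = 8.026
Step 4: [ClO] = 1/8.026 = 0.1246 M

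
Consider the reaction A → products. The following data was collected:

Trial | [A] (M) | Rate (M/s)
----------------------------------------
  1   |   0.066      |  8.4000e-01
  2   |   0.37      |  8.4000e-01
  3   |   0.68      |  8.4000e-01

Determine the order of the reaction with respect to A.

zeroth order (0)

Step 1: Compare trials - when concentration changes, rate stays constant.
Step 2: rate₂/rate₁ = 8.4000e-01/8.4000e-01 = 1
Step 3: [A]₂/[A]₁ = 0.37/0.066 = 5.606
Step 4: Since rate ratio ≈ (conc ratio)^0, the reaction is zeroth order.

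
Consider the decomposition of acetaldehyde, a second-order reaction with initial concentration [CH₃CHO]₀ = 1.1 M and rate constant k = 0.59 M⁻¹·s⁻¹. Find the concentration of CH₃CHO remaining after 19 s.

0.08251 M

Step 1: For a second-order reaction: 1/[CH₃CHO] = 1/[CH₃CHO]₀ + kt
Step 2: 1/[CH₃CHO] = 1/1.1 + 0.59 × 19
Step 3: 1/[CH₃CHO] = 0.9091 + 11.21 = 12.12
Step 4: [CH₃CHO] = 1/12.12 = 0.08251 M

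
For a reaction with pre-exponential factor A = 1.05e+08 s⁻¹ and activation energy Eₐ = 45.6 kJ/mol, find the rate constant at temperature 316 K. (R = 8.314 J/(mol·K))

3.04e+00 s⁻¹

Step 1: Use the Arrhenius equation: k = A × exp(-Eₐ/RT)
Step 2: Convert Eₐ to J/mol: 45.6 kJ/mol = 45600 J/mol
Step 3: Calculate the exponent: -Eₐ/(RT) = -45600/(8.314 × 316) = -17.35672
Step 4: k = 1.05e+08 × exp(-17.35672)
Step 5: k = 1.05e+08 × 2.89783e-08 = 3.0427e+00 s⁻¹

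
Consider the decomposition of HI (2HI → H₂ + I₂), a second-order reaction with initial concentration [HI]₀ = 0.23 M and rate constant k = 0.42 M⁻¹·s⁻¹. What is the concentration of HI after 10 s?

0.117 M

Step 1: For a second-order reaction: 1/[HI] = 1/[HI]₀ + kt
Step 2: 1/[HI] = 1/0.23 + 0.42 × 10
Step 3: 1/[HI] = 4.348 + 4.2 = 8.548
Step 4: [HI] = 1/8.548 = 0.117 M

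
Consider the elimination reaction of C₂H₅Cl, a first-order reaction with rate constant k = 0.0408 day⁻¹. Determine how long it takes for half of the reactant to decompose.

16.99 day

Step 1: For a first-order reaction, t₁/₂ = ln(2)/k
Step 2: t₁/₂ = ln(2)/0.0408
Step 3: t₁/₂ = 0.6931/0.0408 = 16.99 day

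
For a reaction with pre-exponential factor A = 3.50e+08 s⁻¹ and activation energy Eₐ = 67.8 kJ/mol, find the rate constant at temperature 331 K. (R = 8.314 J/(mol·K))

6.99e-03 s⁻¹

Step 1: Use the Arrhenius equation: k = A × exp(-Eₐ/RT)
Step 2: Convert Eₐ to J/mol: 67.8 kJ/mol = 67800 J/mol
Step 3: Calculate the exponent: -Eₐ/(RT) = -67800/(8.314 × 331) = -24.63722
Step 4: k = 3.50e+08 × exp(-24.63722)
Step 5: k = 3.50e+08 × 1.99614e-11 = 6.9865e-03 s⁻¹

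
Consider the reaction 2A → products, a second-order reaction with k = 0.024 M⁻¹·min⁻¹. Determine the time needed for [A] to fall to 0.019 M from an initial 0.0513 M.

1381 min

Step 1: For second-order: t = (1/[A] - 1/[A]₀)/k
Step 2: t = (1/0.019 - 1/0.0513)/0.024
Step 3: t = (52.63 - 19.49)/0.024
Step 4: t = 33.14/0.024 = 1381 min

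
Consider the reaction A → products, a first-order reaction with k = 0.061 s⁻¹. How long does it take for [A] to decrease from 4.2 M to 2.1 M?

11.36 s

Step 1: For first-order: t = ln([A]₀/[A])/k
Step 2: t = ln(4.2/2.1)/0.061
Step 3: t = ln(2)/0.061
Step 4: t = 0.6931/0.061 = 11.36 s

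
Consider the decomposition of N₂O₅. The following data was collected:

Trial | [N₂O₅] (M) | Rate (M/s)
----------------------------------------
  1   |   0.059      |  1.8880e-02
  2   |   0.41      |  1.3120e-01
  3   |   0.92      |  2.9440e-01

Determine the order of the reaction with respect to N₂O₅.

first order (1)

Step 1: Compare trials to find order n where rate₂/rate₁ = ([N₂O₅]₂/[N₂O₅]₁)^n
Step 2: rate₂/rate₁ = 1.3120e-01/1.8880e-02 = 6.949
Step 3: [N₂O₅]₂/[N₂O₅]₁ = 0.41/0.059 = 6.949
Step 4: n = ln(6.949)/ln(6.949) = 1.00 ≈ 1
Step 5: The reaction is first order in N₂O₅.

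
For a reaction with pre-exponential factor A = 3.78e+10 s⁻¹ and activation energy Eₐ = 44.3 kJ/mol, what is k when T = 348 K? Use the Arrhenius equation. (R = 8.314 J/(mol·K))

8.47e+03 s⁻¹

Step 1: Use the Arrhenius equation: k = A × exp(-Eₐ/RT)
Step 2: Convert Eₐ to J/mol: 44.3 kJ/mol = 44300 J/mol
Step 3: Calculate the exponent: -Eₐ/(RT) = -44300/(8.314 × 348) = -15.31138
Step 4: k = 3.78e+10 × exp(-15.31138)
Step 5: k = 3.78e+10 × 2.24054e-07 = 8.4692e+03 s⁻¹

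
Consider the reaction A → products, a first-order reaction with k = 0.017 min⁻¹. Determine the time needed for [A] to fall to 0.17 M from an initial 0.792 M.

90.52 min

Step 1: For first-order: t = ln([A]₀/[A])/k
Step 2: t = ln(0.792/0.17)/0.017
Step 3: t = ln(4.659)/0.017
Step 4: t = 1.539/0.017 = 90.52 min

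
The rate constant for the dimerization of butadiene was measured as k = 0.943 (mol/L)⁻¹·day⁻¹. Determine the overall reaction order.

second order (2)

Step 1: The units of k for an nth-order reaction are (concentration)^(1-n)·(time)⁻¹.
Step 2: Here k has units (mol/L)⁻¹·day⁻¹, so the concentration exponent is -1.
Step 3: 1 - n = -1 ⇒ n = 2. The reaction is second order.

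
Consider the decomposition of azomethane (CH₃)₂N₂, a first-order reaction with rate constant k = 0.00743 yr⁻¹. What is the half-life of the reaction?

93.29 yr

Step 1: For a first-order reaction, t₁/₂ = ln(2)/k
Step 2: t₁/₂ = ln(2)/0.00743
Step 3: t₁/₂ = 0.6931/0.00743 = 93.29 yr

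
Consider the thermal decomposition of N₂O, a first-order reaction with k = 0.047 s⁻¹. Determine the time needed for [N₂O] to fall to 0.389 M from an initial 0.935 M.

18.66 s

Step 1: For first-order: t = ln([N₂O]₀/[N₂O])/k
Step 2: t = ln(0.935/0.389)/0.047
Step 3: t = ln(2.404)/0.047
Step 4: t = 0.877/0.047 = 18.66 s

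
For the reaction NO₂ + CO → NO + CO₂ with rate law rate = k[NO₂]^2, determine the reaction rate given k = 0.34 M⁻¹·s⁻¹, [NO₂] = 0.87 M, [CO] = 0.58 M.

0.2573 M/s

Step 1: The rate law is rate = k[NO₂]^2
Step 2: Note that the rate does not depend on [CO] (zero order in CO).
Step 3: rate = 0.34 × (0.87)^2 = 0.257346 M/s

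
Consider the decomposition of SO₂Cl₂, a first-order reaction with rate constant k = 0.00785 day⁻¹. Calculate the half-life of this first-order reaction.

88.3 day

Step 1: For a first-order reaction, t₁/₂ = ln(2)/k
Step 2: t₁/₂ = ln(2)/0.00785
Step 3: t₁/₂ = 0.6931/0.00785 = 88.3 day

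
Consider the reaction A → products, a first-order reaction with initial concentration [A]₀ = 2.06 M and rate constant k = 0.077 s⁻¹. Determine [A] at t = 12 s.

0.8177 M

Step 1: For a first-order reaction: [A] = [A]₀ × e^(-kt)
Step 2: [A] = 2.06 × e^(-0.077 × 12)
Step 3: [A] = 2.06 × e^(-0.924)
Step 4: [A] = 2.06 × 0.396928 = 0.8177 M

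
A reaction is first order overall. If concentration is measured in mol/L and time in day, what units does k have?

day⁻¹

Step 1: For overall order n, rate = k × (concentration)^n.
Step 2: Rate has units mol/L·day⁻¹; concentration term has units (mol/L)^1.
Step 3: k = rate / (concentration)^n, so units of k = (mol/L)^(1-1)·day⁻¹ = day⁻¹.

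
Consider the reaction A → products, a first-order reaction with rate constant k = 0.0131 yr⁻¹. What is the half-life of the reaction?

52.91 yr

Step 1: For a first-order reaction, t₁/₂ = ln(2)/k
Step 2: t₁/₂ = ln(2)/0.0131
Step 3: t₁/₂ = 0.6931/0.0131 = 52.91 yr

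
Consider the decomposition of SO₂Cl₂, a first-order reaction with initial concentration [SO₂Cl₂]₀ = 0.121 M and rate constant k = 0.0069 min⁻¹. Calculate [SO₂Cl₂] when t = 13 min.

0.1106 M

Step 1: For a first-order reaction: [SO₂Cl₂] = [SO₂Cl₂]₀ × e^(-kt)
Step 2: [SO₂Cl₂] = 0.121 × e^(-0.0069 × 13)
Step 3: [SO₂Cl₂] = 0.121 × e^(-0.0897)
Step 4: [SO₂Cl₂] = 0.121 × 0.914205 = 0.1106 M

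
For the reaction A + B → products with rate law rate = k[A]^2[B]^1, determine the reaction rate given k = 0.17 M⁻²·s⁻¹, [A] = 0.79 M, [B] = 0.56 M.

0.05941 M/s

Step 1: The rate law is rate = k[A]^2[B]^1
Step 2: Substitute: rate = 0.17 × (0.79)^2 × (0.56)^1
Step 3: rate = 0.17 × 0.6241 × 0.56 = 0.0594143 M/s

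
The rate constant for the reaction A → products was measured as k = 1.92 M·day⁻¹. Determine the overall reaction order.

zeroth order (0)

Step 1: The units of k for an nth-order reaction are (concentration)^(1-n)·(time)⁻¹.
Step 2: Here k has units M·day⁻¹, so the concentration exponent is 1.
Step 3: 1 - n = 1 ⇒ n = 0. The reaction is zeroth order.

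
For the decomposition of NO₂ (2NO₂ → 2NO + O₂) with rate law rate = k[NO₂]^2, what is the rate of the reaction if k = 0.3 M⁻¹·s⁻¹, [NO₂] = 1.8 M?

0.972 M/s

Step 1: Identify the rate law: rate = k[NO₂]^2
Step 2: Substitute values: rate = 0.3 × (1.8)^2
Step 3: Calculate: rate = 0.3 × 3.24 = 0.972 M/s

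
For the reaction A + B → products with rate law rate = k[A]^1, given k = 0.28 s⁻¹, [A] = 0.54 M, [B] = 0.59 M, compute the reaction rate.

0.1512 M/s

Step 1: The rate law is rate = k[A]^1
Step 2: Note that the rate does not depend on [B] (zero order in B).
Step 3: rate = 0.28 × (0.54)^1 = 0.1512 M/s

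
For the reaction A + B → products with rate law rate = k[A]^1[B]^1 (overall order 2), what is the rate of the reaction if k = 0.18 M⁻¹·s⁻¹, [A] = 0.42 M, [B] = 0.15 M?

0.01134 M/s

Step 1: The rate law is rate = k[A]^1[B]^1, overall order = 1+1 = 2
Step 2: Substitute values: rate = 0.18 × (0.42)^1 × (0.15)^1
Step 3: rate = 0.18 × 0.42 × 0.15 = 0.01134 M/s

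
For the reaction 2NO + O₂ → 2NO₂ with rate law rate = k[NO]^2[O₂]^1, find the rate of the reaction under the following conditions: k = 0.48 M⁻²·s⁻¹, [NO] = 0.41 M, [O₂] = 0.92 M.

0.07423 M/s

Step 1: The rate law is rate = k[NO]^2[O₂]^1
Step 2: Substitute: rate = 0.48 × (0.41)^2 × (0.92)^1
Step 3: rate = 0.48 × 0.1681 × 0.92 = 0.074233 M/s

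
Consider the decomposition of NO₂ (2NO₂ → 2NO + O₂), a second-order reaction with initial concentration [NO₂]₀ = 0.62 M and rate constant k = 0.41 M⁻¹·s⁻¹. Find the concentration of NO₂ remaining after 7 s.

0.2231 M

Step 1: For a second-order reaction: 1/[NO₂] = 1/[NO₂]₀ + kt
Step 2: 1/[NO₂] = 1/0.62 + 0.41 × 7
Step 3: 1/[NO₂] = 1.613 + 2.87 = 4.483
Step 4: [NO₂] = 1/4.483 = 0.2231 M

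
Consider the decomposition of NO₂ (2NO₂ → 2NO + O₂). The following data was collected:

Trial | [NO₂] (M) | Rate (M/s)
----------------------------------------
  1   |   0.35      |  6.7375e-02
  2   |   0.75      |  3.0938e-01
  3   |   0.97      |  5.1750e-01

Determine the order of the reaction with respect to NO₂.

second order (2)

Step 1: Compare trials to find order n where rate₂/rate₁ = ([NO₂]₂/[NO₂]₁)^n
Step 2: rate₂/rate₁ = 3.0938e-01/6.7375e-02 = 4.592
Step 3: [NO₂]₂/[NO₂]₁ = 0.75/0.35 = 2.143
Step 4: n = ln(4.592)/ln(2.143) = 2.00 ≈ 2
Step 5: The reaction is second order in NO₂.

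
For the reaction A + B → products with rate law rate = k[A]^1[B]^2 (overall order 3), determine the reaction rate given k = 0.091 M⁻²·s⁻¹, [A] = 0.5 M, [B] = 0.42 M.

0.008026 M/s

Step 1: The rate law is rate = k[A]^1[B]^2, overall order = 1+2 = 3
Step 2: Substitute values: rate = 0.091 × (0.5)^1 × (0.42)^2
Step 3: rate = 0.091 × 0.5 × 0.1764 = 0.0080262 M/s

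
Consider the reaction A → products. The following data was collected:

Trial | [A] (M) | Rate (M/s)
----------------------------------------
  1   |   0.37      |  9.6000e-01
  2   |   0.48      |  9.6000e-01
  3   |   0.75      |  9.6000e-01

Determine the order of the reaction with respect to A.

zeroth order (0)

Step 1: Compare trials - when concentration changes, rate stays constant.
Step 2: rate₂/rate₁ = 9.6000e-01/9.6000e-01 = 1
Step 3: [A]₂/[A]₁ = 0.48/0.37 = 1.297
Step 4: Since rate ratio ≈ (conc ratio)^0, the reaction is zeroth order.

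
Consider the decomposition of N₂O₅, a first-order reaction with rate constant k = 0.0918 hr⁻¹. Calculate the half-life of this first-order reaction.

7.551 hr

Step 1: For a first-order reaction, t₁/₂ = ln(2)/k
Step 2: t₁/₂ = ln(2)/0.0918
Step 3: t₁/₂ = 0.6931/0.0918 = 7.551 hr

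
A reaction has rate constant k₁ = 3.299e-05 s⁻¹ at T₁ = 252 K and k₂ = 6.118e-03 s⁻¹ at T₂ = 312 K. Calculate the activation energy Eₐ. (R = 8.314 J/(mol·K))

56.9 kJ/mol

Step 1: Use the two-temperature Arrhenius form: ln(k₂/k₁) = -Eₐ/R × (1/T₂ - 1/T₁)
Step 2: ln(k₂/k₁) = ln(6.118e-03/3.299e-05) = ln(185.45) = 5.22279
Step 3: 1/T₂ - 1/T₁ = 1/312 - 1/252 = -7.631258e-04 K⁻¹
Step 4: Eₐ = -R × ln(k₂/k₁) / (1/T₂ - 1/T₁) = -8.314 × 5.22279 / -7.631258e-04
Step 5: Eₐ = 5.6901e+04 J/mol = 56.9 kJ/mol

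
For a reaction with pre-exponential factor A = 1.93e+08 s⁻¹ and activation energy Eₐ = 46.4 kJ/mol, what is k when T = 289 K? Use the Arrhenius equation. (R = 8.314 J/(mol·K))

7.92e-01 s⁻¹

Step 1: Use the Arrhenius equation: k = A × exp(-Eₐ/RT)
Step 2: Convert Eₐ to J/mol: 46.4 kJ/mol = 46400 J/mol
Step 3: Calculate the exponent: -Eₐ/(RT) = -46400/(8.314 × 289) = -19.31124
Step 4: k = 1.93e+08 × exp(-19.31124)
Step 5: k = 1.93e+08 × 4.10426e-09 = 7.9212e-01 s⁻¹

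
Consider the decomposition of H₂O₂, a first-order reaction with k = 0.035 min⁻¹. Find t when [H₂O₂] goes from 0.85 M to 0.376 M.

23.3 min

Step 1: For first-order: t = ln([H₂O₂]₀/[H₂O₂])/k
Step 2: t = ln(0.85/0.376)/0.035
Step 3: t = ln(2.261)/0.035
Step 4: t = 0.8156/0.035 = 23.3 min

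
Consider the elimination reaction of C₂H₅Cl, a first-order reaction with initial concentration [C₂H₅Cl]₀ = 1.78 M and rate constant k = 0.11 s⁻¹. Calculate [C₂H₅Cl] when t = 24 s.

0.127 M

Step 1: For a first-order reaction: [C₂H₅Cl] = [C₂H₅Cl]₀ × e^(-kt)
Step 2: [C₂H₅Cl] = 1.78 × e^(-0.11 × 24)
Step 3: [C₂H₅Cl] = 1.78 × e^(-2.64)
Step 4: [C₂H₅Cl] = 1.78 × 0.0713613 = 0.127 M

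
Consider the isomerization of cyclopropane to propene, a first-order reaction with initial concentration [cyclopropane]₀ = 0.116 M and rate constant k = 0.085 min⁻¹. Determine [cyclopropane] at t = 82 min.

0.000109 M

Step 1: For a first-order reaction: [cyclopropane] = [cyclopropane]₀ × e^(-kt)
Step 2: [cyclopropane] = 0.116 × e^(-0.085 × 82)
Step 3: [cyclopropane] = 0.116 × e^(-6.97)
Step 4: [cyclopropane] = 0.116 × 0.000939653 = 0.000109 M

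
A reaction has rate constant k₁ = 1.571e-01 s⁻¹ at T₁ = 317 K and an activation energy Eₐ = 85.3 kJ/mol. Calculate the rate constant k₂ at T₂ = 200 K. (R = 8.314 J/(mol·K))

9.405e-10 s⁻¹

Step 1: Use the two-temperature Arrhenius form: ln(k₂/k₁) = -Eₐ/R × (1/T₂ - 1/T₁)
Step 2: Convert Eₐ to J/mol: 85.3 kJ/mol = 85300 J/mol
Step 3: 1/T₂ - 1/T₁ = 1/200 - 1/317 = 1.845426e-03 K⁻¹
Step 4: ln(k₂/k₁) = -85300/8.314 × 1.845426e-03 = -18.93371
Step 5: k₂ = k₁ × exp(-18.93371) = 1.571e-01 × 5.98679e-09 = 9.405e-10 s⁻¹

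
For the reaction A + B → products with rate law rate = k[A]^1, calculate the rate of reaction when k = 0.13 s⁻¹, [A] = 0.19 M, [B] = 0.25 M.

0.0247 M/s

Step 1: The rate law is rate = k[A]^1
Step 2: Note that the rate does not depend on [B] (zero order in B).
Step 3: rate = 0.13 × (0.19)^1 = 0.0247 M/s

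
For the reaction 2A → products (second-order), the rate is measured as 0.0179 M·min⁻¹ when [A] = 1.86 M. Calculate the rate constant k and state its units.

0.005174 M⁻¹·min⁻¹

Step 1: rate = k[A]^2, so k = rate / [A]^2.
Step 2: k = 0.0179 / (1.86)^2 = 0.0179 / 3.46.
Step 3: k = 0.005174 M⁻¹·min⁻¹.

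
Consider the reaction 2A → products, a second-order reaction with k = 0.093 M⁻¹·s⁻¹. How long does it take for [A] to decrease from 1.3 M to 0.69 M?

7.312 s

Step 1: For second-order: t = (1/[A] - 1/[A]₀)/k
Step 2: t = (1/0.69 - 1/1.3)/0.093
Step 3: t = (1.449 - 0.7692)/0.093
Step 4: t = 0.68/0.093 = 7.312 s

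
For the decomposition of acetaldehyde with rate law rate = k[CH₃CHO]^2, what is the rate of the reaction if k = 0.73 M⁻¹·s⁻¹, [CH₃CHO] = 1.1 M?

0.8833 M/s

Step 1: Identify the rate law: rate = k[CH₃CHO]^2
Step 2: Substitute values: rate = 0.73 × (1.1)^2
Step 3: Calculate: rate = 0.73 × 1.21 = 0.8833 M/s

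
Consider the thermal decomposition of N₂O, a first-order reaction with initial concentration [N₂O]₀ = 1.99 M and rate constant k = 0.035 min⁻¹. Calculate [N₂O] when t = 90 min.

0.08528 M

Step 1: For a first-order reaction: [N₂O] = [N₂O]₀ × e^(-kt)
Step 2: [N₂O] = 1.99 × e^(-0.035 × 90)
Step 3: [N₂O] = 1.99 × e^(-3.15)
Step 4: [N₂O] = 1.99 × 0.0428521 = 0.08528 M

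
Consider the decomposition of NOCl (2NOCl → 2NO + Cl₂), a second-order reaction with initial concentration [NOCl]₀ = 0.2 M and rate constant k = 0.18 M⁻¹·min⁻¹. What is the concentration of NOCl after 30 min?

0.09615 M

Step 1: For a second-order reaction: 1/[NOCl] = 1/[NOCl]₀ + kt
Step 2: 1/[NOCl] = 1/0.2 + 0.18 × 30
Step 3: 1/[NOCl] = 5 + 5.4 = 10.4
Step 4: [NOCl] = 1/10.4 = 0.09615 M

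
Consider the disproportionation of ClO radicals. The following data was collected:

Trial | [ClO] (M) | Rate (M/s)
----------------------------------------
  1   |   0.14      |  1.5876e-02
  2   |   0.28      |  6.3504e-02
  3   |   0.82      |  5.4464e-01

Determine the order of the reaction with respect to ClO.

second order (2)

Step 1: Compare trials to find order n where rate₂/rate₁ = ([ClO]₂/[ClO]₁)^n
Step 2: rate₂/rate₁ = 6.3504e-02/1.5876e-02 = 4
Step 3: [ClO]₂/[ClO]₁ = 0.28/0.14 = 2
Step 4: n = ln(4)/ln(2) = 2.00 ≈ 2
Step 5: The reaction is second order in ClO.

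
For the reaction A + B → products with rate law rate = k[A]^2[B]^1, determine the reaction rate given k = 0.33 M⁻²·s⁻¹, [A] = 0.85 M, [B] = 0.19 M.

0.0453 M/s

Step 1: The rate law is rate = k[A]^2[B]^1
Step 2: Substitute: rate = 0.33 × (0.85)^2 × (0.19)^1
Step 3: rate = 0.33 × 0.7225 × 0.19 = 0.0453008 M/s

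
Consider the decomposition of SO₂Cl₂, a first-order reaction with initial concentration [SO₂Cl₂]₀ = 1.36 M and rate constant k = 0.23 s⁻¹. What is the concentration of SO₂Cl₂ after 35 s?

0.000434 M

Step 1: For a first-order reaction: [SO₂Cl₂] = [SO₂Cl₂]₀ × e^(-kt)
Step 2: [SO₂Cl₂] = 1.36 × e^(-0.23 × 35)
Step 3: [SO₂Cl₂] = 1.36 × e^(-8.05)
Step 4: [SO₂Cl₂] = 1.36 × 0.000319102 = 0.000434 M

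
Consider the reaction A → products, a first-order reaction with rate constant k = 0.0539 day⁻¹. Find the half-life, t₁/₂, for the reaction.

12.86 day

Step 1: For a first-order reaction, t₁/₂ = ln(2)/k
Step 2: t₁/₂ = ln(2)/0.0539
Step 3: t₁/₂ = 0.6931/0.0539 = 12.86 day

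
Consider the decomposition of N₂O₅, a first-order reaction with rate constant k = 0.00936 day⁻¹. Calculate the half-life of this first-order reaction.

74.05 day

Step 1: For a first-order reaction, t₁/₂ = ln(2)/k
Step 2: t₁/₂ = ln(2)/0.00936
Step 3: t₁/₂ = 0.6931/0.00936 = 74.05 day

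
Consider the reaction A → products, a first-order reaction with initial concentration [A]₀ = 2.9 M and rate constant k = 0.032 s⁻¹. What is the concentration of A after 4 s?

2.552 M

Step 1: For a first-order reaction: [A] = [A]₀ × e^(-kt)
Step 2: [A] = 2.9 × e^(-0.032 × 4)
Step 3: [A] = 2.9 × e^(-0.128)
Step 4: [A] = 2.9 × 0.879853 = 2.552 M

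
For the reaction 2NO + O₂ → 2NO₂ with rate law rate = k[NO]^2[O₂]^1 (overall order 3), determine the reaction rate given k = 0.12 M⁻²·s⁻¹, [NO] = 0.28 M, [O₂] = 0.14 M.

0.001317 M/s

Step 1: The rate law is rate = k[NO]^2[O₂]^1, overall order = 2+1 = 3
Step 2: Substitute values: rate = 0.12 × (0.28)^2 × (0.14)^1
Step 3: rate = 0.12 × 0.0784 × 0.14 = 0.00131712 M/s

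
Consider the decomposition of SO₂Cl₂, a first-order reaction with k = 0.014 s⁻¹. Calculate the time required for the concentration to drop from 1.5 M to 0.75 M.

49.51 s

Step 1: For first-order: t = ln([SO₂Cl₂]₀/[SO₂Cl₂])/k
Step 2: t = ln(1.5/0.75)/0.014
Step 3: t = ln(2)/0.014
Step 4: t = 0.6931/0.014 = 49.51 s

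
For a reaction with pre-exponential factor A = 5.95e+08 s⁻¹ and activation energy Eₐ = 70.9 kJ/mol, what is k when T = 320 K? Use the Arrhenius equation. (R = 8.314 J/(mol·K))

1.59e-03 s⁻¹

Step 1: Use the Arrhenius equation: k = A × exp(-Eₐ/RT)
Step 2: Convert Eₐ to J/mol: 70.9 kJ/mol = 70900 J/mol
Step 3: Calculate the exponent: -Eₐ/(RT) = -70900/(8.314 × 320) = -26.64933
Step 4: k = 5.95e+08 × exp(-26.64933)
Step 5: k = 5.95e+08 × 2.66897e-12 = 1.5880e-03 s⁻¹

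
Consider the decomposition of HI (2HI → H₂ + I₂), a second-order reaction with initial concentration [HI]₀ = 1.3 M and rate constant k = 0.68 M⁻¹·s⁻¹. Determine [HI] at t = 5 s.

0.2399 M

Step 1: For a second-order reaction: 1/[HI] = 1/[HI]₀ + kt
Step 2: 1/[HI] = 1/1.3 + 0.68 × 5
Step 3: 1/[HI] = 0.7692 + 3.4 = 4.169
Step 4: [HI] = 1/4.169 = 0.2399 M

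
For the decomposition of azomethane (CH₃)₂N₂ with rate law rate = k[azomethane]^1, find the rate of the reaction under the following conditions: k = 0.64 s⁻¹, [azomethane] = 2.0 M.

1.28 M/s

Step 1: Identify the rate law: rate = k[azomethane]^1
Step 2: Substitute values: rate = 0.64 × (2.0)^1
Step 3: Calculate: rate = 0.64 × 2 = 1.28 M/s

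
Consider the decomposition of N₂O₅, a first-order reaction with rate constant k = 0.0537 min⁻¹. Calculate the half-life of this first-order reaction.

12.91 min

Step 1: For a first-order reaction, t₁/₂ = ln(2)/k
Step 2: t₁/₂ = ln(2)/0.0537
Step 3: t₁/₂ = 0.6931/0.0537 = 12.91 min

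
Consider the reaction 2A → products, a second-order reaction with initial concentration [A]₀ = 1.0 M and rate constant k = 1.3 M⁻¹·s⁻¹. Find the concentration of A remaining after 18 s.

0.04098 M

Step 1: For a second-order reaction: 1/[A] = 1/[A]₀ + kt
Step 2: 1/[A] = 1/1.0 + 1.3 × 18
Step 3: 1/[A] = 1 + 23.4 = 24.4
Step 4: [A] = 1/24.4 = 0.04098 M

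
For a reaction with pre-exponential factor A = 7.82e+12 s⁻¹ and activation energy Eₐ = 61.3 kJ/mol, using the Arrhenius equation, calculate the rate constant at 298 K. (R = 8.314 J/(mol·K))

1.41e+02 s⁻¹

Step 1: Use the Arrhenius equation: k = A × exp(-Eₐ/RT)
Step 2: Convert Eₐ to J/mol: 61.3 kJ/mol = 61300 J/mol
Step 3: Calculate the exponent: -Eₐ/(RT) = -61300/(8.314 × 298) = -24.74197
Step 4: k = 7.82e+12 × exp(-24.74197)
Step 5: k = 7.82e+12 × 1.79762e-11 = 1.4057e+02 s⁻¹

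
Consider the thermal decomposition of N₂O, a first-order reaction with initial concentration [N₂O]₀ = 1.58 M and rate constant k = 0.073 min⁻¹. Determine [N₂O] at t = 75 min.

0.006621 M

Step 1: For a first-order reaction: [N₂O] = [N₂O]₀ × e^(-kt)
Step 2: [N₂O] = 1.58 × e^(-0.073 × 75)
Step 3: [N₂O] = 1.58 × e^(-5.475)
Step 4: [N₂O] = 1.58 × 0.00419023 = 0.006621 M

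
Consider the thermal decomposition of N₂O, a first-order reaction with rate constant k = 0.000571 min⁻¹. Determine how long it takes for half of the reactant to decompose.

1214 min

Step 1: For a first-order reaction, t₁/₂ = ln(2)/k
Step 2: t₁/₂ = ln(2)/0.000571
Step 3: t₁/₂ = 0.6931/0.000571 = 1214 min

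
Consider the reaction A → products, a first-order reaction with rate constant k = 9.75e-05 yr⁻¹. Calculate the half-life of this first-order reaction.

7109 yr

Step 1: For a first-order reaction, t₁/₂ = ln(2)/k
Step 2: t₁/₂ = ln(2)/9.75e-05
Step 3: t₁/₂ = 0.6931/9.75e-05 = 7109 yr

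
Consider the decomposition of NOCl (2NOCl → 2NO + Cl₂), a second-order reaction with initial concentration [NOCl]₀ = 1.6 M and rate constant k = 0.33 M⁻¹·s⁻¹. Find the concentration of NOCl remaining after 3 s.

0.6192 M

Step 1: For a second-order reaction: 1/[NOCl] = 1/[NOCl]₀ + kt
Step 2: 1/[NOCl] = 1/1.6 + 0.33 × 3
Step 3: 1/[NOCl] = 0.625 + 0.99 = 1.615
Step 4: [NOCl] = 1/1.615 = 0.6192 M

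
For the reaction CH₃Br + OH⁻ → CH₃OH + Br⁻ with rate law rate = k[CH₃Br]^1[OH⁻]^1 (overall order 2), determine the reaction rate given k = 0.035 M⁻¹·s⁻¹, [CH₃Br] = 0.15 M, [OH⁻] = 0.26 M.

0.001365 M/s

Step 1: The rate law is rate = k[CH₃Br]^1[OH⁻]^1, overall order = 1+1 = 2
Step 2: Substitute values: rate = 0.035 × (0.15)^1 × (0.26)^1
Step 3: rate = 0.035 × 0.15 × 0.26 = 0.001365 M/s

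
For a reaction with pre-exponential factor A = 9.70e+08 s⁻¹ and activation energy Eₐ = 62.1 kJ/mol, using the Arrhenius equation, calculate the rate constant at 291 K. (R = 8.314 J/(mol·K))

6.91e-03 s⁻¹

Step 1: Use the Arrhenius equation: k = A × exp(-Eₐ/RT)
Step 2: Convert Eₐ to J/mol: 62.1 kJ/mol = 62100 J/mol
Step 3: Calculate the exponent: -Eₐ/(RT) = -62100/(8.314 × 291) = -25.66780
Step 4: k = 9.70e+08 × exp(-25.66780)
Step 5: k = 9.70e+08 × 7.12223e-12 = 6.9086e-03 s⁻¹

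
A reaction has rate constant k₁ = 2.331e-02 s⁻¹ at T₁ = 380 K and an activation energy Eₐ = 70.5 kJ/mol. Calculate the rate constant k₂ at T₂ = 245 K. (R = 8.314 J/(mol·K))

1.065e-07 s⁻¹

Step 1: Use the two-temperature Arrhenius form: ln(k₂/k₁) = -Eₐ/R × (1/T₂ - 1/T₁)
Step 2: Convert Eₐ to J/mol: 70.5 kJ/mol = 70500 J/mol
Step 3: 1/T₂ - 1/T₁ = 1/245 - 1/380 = 1.450054e-03 K⁻¹
Step 4: ln(k₂/k₁) = -70500/8.314 × 1.450054e-03 = -12.29598
Step 5: k₂ = k₁ × exp(-12.29598) = 2.331e-02 × 4.57008e-06 = 1.065e-07 s⁻¹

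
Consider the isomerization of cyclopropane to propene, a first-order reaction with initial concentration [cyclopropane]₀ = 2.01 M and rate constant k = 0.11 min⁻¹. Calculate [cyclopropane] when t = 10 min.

0.6691 M

Step 1: For a first-order reaction: [cyclopropane] = [cyclopropane]₀ × e^(-kt)
Step 2: [cyclopropane] = 2.01 × e^(-0.11 × 10)
Step 3: [cyclopropane] = 2.01 × e^(-1.1)
Step 4: [cyclopropane] = 2.01 × 0.332871 = 0.6691 M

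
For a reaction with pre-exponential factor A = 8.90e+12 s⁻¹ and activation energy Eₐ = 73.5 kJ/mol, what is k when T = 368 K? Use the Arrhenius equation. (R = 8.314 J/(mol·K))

3.28e+02 s⁻¹

Step 1: Use the Arrhenius equation: k = A × exp(-Eₐ/RT)
Step 2: Convert Eₐ to J/mol: 73.5 kJ/mol = 73500 J/mol
Step 3: Calculate the exponent: -Eₐ/(RT) = -73500/(8.314 × 368) = -24.02312
Step 4: k = 8.90e+12 × exp(-24.02312)
Step 5: k = 8.90e+12 × 3.68885e-11 = 3.2831e+02 s⁻¹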